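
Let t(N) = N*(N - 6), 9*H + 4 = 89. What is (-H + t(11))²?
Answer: 168100/81 ≈ 2075.3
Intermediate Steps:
H = 85/9 (H = -4/9 + (⅑)*89 = -4/9 + 89/9 = 85/9 ≈ 9.4444)
t(N) = N*(-6 + N)
(-H + t(11))² = (-1*85/9 + 11*(-6 + 11))² = (-85/9 + 11*5)² = (-85/9 + 55)² = (410/9)² = 168100/81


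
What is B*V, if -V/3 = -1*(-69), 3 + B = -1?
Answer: 828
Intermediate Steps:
B = -4 (B = -3 - 1 = -4)
V = -207 (V = -(-3)*(-69) = -3*69 = -207)
B*V = -4*(-207) = 828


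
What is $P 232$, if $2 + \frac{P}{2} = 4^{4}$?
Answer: $117856$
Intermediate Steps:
$P = 508$ ($P = -4 + 2 \cdot 4^{4} = -4 + 2 \cdot 256 = -4 + 512 = 508$)
$P 232 = 508 \cdot 232 = 117856$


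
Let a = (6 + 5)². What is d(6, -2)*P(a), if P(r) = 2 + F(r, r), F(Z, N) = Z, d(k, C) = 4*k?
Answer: 2952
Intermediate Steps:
a = 121 (a = 11² = 121)
P(r) = 2 + r
d(6, -2)*P(a) = (4*6)*(2 + 121) = 24*123 = 2952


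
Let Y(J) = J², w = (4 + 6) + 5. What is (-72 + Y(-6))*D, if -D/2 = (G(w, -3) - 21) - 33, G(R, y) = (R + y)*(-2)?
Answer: -5616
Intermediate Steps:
w = 15 (w = 10 + 5 = 15)
G(R, y) = -2*R - 2*y
D = 156 (D = -2*(((-2*15 - 2*(-3)) - 21) - 33) = -2*(((-30 + 6) - 21) - 33) = -2*((-24 - 21) - 33) = -2*(-45 - 33) = -2*(-78) = 156)
(-72 + Y(-6))*D = (-72 + (-6)²)*156 = (-72 + 36)*156 = -36*156 = -5616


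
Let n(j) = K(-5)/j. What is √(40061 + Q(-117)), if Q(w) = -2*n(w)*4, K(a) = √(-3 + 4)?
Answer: √60932885/39 ≈ 200.15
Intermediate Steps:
K(a) = 1 (K(a) = √1 = 1)
n(j) = 1/j
Q(w) = -8/w (Q(w) = -2/w*4 = -8/w)
√(40061 + Q(-117)) = √(40061 - 8/(-117)) = √(40061 - 8*(-1/117)) = √(40061 + 8/117) = √(4687145/117) = √60932885/39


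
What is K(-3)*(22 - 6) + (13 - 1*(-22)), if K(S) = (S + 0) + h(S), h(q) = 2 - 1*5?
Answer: -61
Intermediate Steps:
h(q) = -3 (h(q) = 2 - 5 = -3)
K(S) = -3 + S (K(S) = (S + 0) - 3 = S - 3 = -3 + S)
K(-3)*(22 - 6) + (13 - 1*(-22)) = (-3 - 3)*(22 - 6) + (13 - 1*(-22)) = -6*16 + (13 + 22) = -96 + 35 = -61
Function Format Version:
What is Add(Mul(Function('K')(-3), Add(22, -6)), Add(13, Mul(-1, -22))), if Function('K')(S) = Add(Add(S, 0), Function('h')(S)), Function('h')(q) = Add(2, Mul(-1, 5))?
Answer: -61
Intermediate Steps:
Function('h')(q) = -3 (Function('h')(q) = Add(2, -5) = -3)
Function('K')(S) = Add(-3, S) (Function('K')(S) = Add(Add(S, 0), -3) = Add(S, -3) = Add(-3, S))
Add(Mul(Function('K')(-3), Add(22, -6)), Add(13, Mul(-1, -22))) = Add(Mul(Add(-3, -3), Add(22, -6)), Add(13, Mul(-1, -22))) = Add(Mul(-6, 16), Add(13, 22)) = Add(-96, 35) = -61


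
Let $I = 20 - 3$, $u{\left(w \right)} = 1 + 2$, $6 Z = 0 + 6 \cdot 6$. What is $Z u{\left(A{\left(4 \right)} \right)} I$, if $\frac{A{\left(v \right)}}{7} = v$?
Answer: $306$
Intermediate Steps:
$A{\left(v \right)} = 7 v$
$Z = 6$ ($Z = \frac{0 + 6 \cdot 6}{6} = \frac{0 + 36}{6} = \frac{1}{6} \cdot 36 = 6$)
$u{\left(w \right)} = 3$
$I = 17$
$Z u{\left(A{\left(4 \right)} \right)} I = 6 \cdot 3 \cdot 17 = 18 \cdot 17 = 306$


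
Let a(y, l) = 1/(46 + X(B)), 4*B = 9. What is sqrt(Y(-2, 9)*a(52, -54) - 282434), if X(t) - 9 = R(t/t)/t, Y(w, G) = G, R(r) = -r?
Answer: 29*I*sqrt(80962463)/491 ≈ 531.45*I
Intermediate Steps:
B = 9/4 (B = (1/4)*9 = 9/4 ≈ 2.2500)
X(t) = 9 - 1/t (X(t) = 9 + (-t/t)/t = 9 + (-1*1)/t = 9 - 1/t)
a(y, l) = 9/491 (a(y, l) = 1/(46 + (9 - 1/9/4)) = 1/(46 + (9 - 1*4/9)) = 1/(46 + (9 - 4/9)) = 1/(46 + 77/9) = 1/(491/9) = 9/491)
sqrt(Y(-2, 9)*a(52, -54) - 282434) = sqrt(9*(9/491) - 282434) = sqrt(81/491 - 282434) = sqrt(-138675013/491) = 29*I*sqrt(80962463)/491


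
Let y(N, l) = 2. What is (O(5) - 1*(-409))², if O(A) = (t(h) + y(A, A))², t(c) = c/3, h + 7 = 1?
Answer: 167281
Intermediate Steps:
h = -6 (h = -7 + 1 = -6)
t(c) = c/3 (t(c) = c*(⅓) = c/3)
O(A) = 0 (O(A) = ((⅓)*(-6) + 2)² = (-2 + 2)² = 0² = 0)
(O(5) - 1*(-409))² = (0 - 1*(-409))² = (0 + 409)² = 409² = 167281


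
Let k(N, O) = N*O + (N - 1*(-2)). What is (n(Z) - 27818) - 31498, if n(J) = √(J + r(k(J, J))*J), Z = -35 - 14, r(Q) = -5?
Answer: -59302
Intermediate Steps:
k(N, O) = 2 + N + N*O (k(N, O) = N*O + (N + 2) = N*O + (2 + N) = 2 + N + N*O)
Z = -49
n(J) = 2*√(-J) (n(J) = √(J - 5*J) = √(-4*J) = 2*√(-J))
(n(Z) - 27818) - 31498 = (2*√(-1*(-49)) - 27818) - 31498 = (2*√49 - 27818) - 31498 = (2*7 - 27818) - 31498 = (14 - 27818) - 31498 = -27804 - 31498 = -59302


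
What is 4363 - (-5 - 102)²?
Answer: -7086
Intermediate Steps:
4363 - (-5 - 102)² = 4363 - 1*(-107)² = 4363 - 1*11449 = 4363 - 11449 = -7086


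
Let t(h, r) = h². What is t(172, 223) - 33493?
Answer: -3909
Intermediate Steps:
t(172, 223) - 33493 = 172² - 33493 = 29584 - 33493 = -3909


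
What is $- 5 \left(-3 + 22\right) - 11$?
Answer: $-106$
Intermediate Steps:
$- 5 \left(-3 + 22\right) - 11 = \left(-5\right) 19 - 11 = -95 - 11 = -106$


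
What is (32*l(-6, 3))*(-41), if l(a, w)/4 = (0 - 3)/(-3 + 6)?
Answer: 5248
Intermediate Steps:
l(a, w) = -4 (l(a, w) = 4*((0 - 3)/(-3 + 6)) = 4*(-3/3) = 4*(-3*1/3) = 4*(-1) = -4)
(32*l(-6, 3))*(-41) = (32*(-4))*(-41) = -128*(-41) = 5248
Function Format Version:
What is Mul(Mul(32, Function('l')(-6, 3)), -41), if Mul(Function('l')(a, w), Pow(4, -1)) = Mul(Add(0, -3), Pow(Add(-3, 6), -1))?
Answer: 5248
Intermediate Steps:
Function('l')(a, w) = -4 (Function('l')(a, w) = Mul(4, Mul(Add(0, -3), Pow(Add(-3, 6), -1))) = Mul(4, Mul(-3, Pow(3, -1))) = Mul(4, Mul(-3, Rational(1, 3))) = Mul(4, -1) = -4)
Mul(Mul(32, Function('l')(-6, 3)), -41) = Mul(Mul(32, -4), -41) = Mul(-128, -41) = 5248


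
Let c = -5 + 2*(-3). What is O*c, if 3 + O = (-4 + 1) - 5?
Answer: 121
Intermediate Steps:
O = -11 (O = -3 + ((-4 + 1) - 5) = -3 + (-3 - 5) = -3 - 8 = -11)
c = -11 (c = -5 - 6 = -11)
O*c = -11*(-11) = 121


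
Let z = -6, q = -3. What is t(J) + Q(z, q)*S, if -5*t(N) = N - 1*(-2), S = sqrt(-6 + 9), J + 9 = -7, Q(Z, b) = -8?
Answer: 14/5 - 8*sqrt(3) ≈ -11.056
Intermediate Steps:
J = -16 (J = -9 - 7 = -16)
S = sqrt(3) ≈ 1.7320
t(N) = -2/5 - N/5 (t(N) = -(N - 1*(-2))/5 = -(N + 2)/5 = -(2 + N)/5 = -2/5 - N/5)
t(J) + Q(z, q)*S = (-2/5 - 1/5*(-16)) - 8*sqrt(3) = (-2/5 + 16/5) - 8*sqrt(3) = 14/5 - 8*sqrt(3)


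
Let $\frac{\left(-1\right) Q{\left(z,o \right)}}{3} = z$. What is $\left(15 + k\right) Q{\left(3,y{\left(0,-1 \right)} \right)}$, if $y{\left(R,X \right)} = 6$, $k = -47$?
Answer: $288$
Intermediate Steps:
$Q{\left(z,o \right)} = - 3 z$
$\left(15 + k\right) Q{\left(3,y{\left(0,-1 \right)} \right)} = \left(15 - 47\right) \left(\left(-3\right) 3\right) = \left(-32\right) \left(-9\right) = 288$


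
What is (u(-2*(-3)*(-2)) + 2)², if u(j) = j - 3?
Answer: 169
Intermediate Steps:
u(j) = -3 + j
(u(-2*(-3)*(-2)) + 2)² = ((-3 - 2*(-3)*(-2)) + 2)² = ((-3 + 6*(-2)) + 2)² = ((-3 - 12) + 2)² = (-15 + 2)² = (-13)² = 169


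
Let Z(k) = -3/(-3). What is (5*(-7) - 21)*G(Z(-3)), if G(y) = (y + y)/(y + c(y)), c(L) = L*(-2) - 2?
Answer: 112/3 ≈ 37.333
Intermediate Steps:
Z(k) = 1 (Z(k) = -3*(-⅓) = 1)
c(L) = -2 - 2*L (c(L) = -2*L - 2 = -2 - 2*L)
G(y) = 2*y/(-2 - y) (G(y) = (y + y)/(y + (-2 - 2*y)) = (2*y)/(-2 - y) = 2*y/(-2 - y))
(5*(-7) - 21)*G(Z(-3)) = (5*(-7) - 21)*(2*1/(-2 - 1*1)) = (-35 - 21)*(2*1/(-2 - 1)) = -112/(-3) = -112*(-1)/3 = -56*(-⅔) = 112/3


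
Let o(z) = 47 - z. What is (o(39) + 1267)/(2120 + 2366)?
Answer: 1275/4486 ≈ 0.28422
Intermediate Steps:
(o(39) + 1267)/(2120 + 2366) = ((47 - 1*39) + 1267)/(2120 + 2366) = ((47 - 39) + 1267)/4486 = (8 + 1267)*(1/4486) = 1275*(1/4486) = 1275/4486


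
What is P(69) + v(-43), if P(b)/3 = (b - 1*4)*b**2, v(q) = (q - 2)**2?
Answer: 930420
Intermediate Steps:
v(q) = (-2 + q)**2
P(b) = 3*b**2*(-4 + b) (P(b) = 3*((b - 1*4)*b**2) = 3*((b - 4)*b**2) = 3*((-4 + b)*b**2) = 3*(b**2*(-4 + b)) = 3*b**2*(-4 + b))
P(69) + v(-43) = 3*69**2*(-4 + 69) + (-2 - 43)**2 = 3*4761*65 + (-45)**2 = 928395 + 2025 = 930420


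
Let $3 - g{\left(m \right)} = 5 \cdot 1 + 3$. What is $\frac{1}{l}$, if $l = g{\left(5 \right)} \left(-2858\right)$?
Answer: $\frac{1}{14290} \approx 6.9979 \cdot 10^{-5}$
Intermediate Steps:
$g{\left(m \right)} = -5$ ($g{\left(m \right)} = 3 - \left(5 \cdot 1 + 3\right) = 3 - \left(5 + 3\right) = 3 - 8 = -5$)
$l = 14290$ ($l = \left(-5\right) \left(-2858\right) = 14290$)
$\frac{1}{l} = \frac{1}{14290}$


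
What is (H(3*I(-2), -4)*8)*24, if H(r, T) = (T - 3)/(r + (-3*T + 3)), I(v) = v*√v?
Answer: -2240/33 - 896*I*√2/33 ≈ -67.879 - 38.398*I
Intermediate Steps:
I(v) = v^(3/2)
H(r, T) = (-3 + T)/(3 + r - 3*T) (H(r, T) = (-3 + T)/(r + (3 - 3*T)) = (-3 + T)/(3 + r - 3*T))
(H(3*I(-2), -4)*8)*24 = (((-3 - 4)/(3 + 3*(-2)^(3/2) - 3*(-4)))*8)*24 = ((-7/(3 + 3*(-2*I*√2) + 12))*8)*24 = ((-7/(3 - 6*I*√2 + 12))*8)*24 = ((-7/(15 - 6*I*√2))*8)*24 = (-7/(15 - 6*I*√2)*8)*24 = -56/(15 - 6*I*√2)*24 = -1344/(15 - 6*I*√2)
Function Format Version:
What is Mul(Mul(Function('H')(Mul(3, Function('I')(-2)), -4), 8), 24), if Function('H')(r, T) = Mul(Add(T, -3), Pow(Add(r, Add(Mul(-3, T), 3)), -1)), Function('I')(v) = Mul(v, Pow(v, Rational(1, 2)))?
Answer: Add(Rational(-2240, 33), Mul(Rational(-896, 33), I, Pow(2, Rational(1, 2)))) ≈ Add(-67.879, Mul(-38.398, I))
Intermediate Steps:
Function('I')(v) = Pow(v, Rational(3, 2))
Function('H')(r, T) = Mul(Pow(Add(3, r, Mul(-3, T)), -1), Add(-3, T)) (Function('H')(r, T) = Mul(Add(-3, T), Pow(Add(r, Add(3, Mul(-3, T))), -1)) = Mul(Add(-3, T), Pow(Add(3, r, Mul(-3, T)), -1)) = Mul(Pow(Add(3, r, Mul(-3, T)), -1), Add(-3, T)))
Mul(Mul(Function('H')(Mul(3, Function('I')(-2)), -4), 8), 24) = Mul(Mul(Mul(Pow(Add(3, Mul(3, Pow(-2, Rational(3, 2))), Mul(-3, -4)), -1), Add(-3, -4)), 8), 24) = Mul(Mul(Mul(Pow(Add(3, Mul(3, Mul(-2, I, Pow(2, Rational(1, 2)))), 12), -1), -7), 8), 24) = Mul(Mul(Mul(Pow(Add(3, Mul(-6, I, Pow(2, Rational(1, 2))), 12), -1), -7), 8), 24) = Mul(Mul(Mul(Pow(Add(15, Mul(-6, I, Pow(2, Rational(1, 2)))), -1), -7), 8), 24) = Mul(Mul(Mul(-7, Pow(Add(15, Mul(-6, I, Pow(2, Rational(1, 2)))), -1)), 8), 24) = Mul(Mul(-56, Pow(Add(15, Mul(-6, I, Pow(2, Rational(1, 2)))), -1)), 24) = Mul(-1344, Pow(Add(15, Mul(-6, I, Pow(2, Rational(1, 2)))), -1))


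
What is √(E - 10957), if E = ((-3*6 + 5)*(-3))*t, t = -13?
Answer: 2*I*√2866 ≈ 107.07*I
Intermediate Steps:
E = -507 (E = ((-3*6 + 5)*(-3))*(-13) = ((-18 + 5)*(-3))*(-13) = -13*(-3)*(-13) = 39*(-13) = -507)
√(E - 10957) = √(-507 - 10957) = √(-11464) = 2*I*√2866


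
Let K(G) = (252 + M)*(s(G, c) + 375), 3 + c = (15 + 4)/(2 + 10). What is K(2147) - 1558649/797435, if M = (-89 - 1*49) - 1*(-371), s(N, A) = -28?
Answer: 134202764676/797435 ≈ 1.6829e+5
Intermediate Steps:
c = -17/12 (c = -3 + (15 + 4)/(2 + 10) = -3 + 19/12 = -17/12 ≈ -1.4167)
M = 233 (M = (-89 - 49) + 371 = -138 + 371 = 233)
K(G) = 168295 (K(G) = (252 + 233)*(-28 + 375) = 485*347 = 168295)
K(2147) - 1558649/797435 = 168295 - 1558649/797435 = 134202764676/797435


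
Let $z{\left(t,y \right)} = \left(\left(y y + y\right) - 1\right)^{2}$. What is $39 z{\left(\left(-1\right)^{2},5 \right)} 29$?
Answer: $951171$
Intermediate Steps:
$z{\left(t,y \right)} = \left(-1 + y + y^{2}\right)^{2}$ ($z{\left(t,y \right)} = \left(\left(y^{2} + y\right) - 1\right)^{2} = \left(\left(y + y^{2}\right) - 1\right)^{2} = \left(-1 + y + y^{2}\right)^{2}$)
$39 z{\left(\left(-1\right)^{2},5 \right)} 29 = 39 \left(-1 + 5 + 5^{2}\right)^{2} \cdot 29 = 39 \left(-1 + 5 + 25\right)^{2} \cdot 29 = 39 \cdot 29^{2} \cdot 29 = 39 \cdot 841 \cdot 29 = 32799 \cdot 29 = 951171$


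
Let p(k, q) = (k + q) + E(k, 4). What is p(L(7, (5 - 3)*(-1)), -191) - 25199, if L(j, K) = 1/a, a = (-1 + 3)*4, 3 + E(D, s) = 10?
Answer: -203063/8 ≈ -25383.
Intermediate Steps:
E(D, s) = 7 (E(D, s) = -3 + 10 = 7)
a = 8 (a = 2*4 = 8)
L(j, K) = 1/8
p(k, q) = 7 + k + q (p(k, q) = (k + q) + 7 = 7 + k + q)
p(L(7, (5 - 3)*(-1)), -191) - 25199 = (7 + 1/8 - 191) - 25199 = -1471/8 - 25199 = -203063/8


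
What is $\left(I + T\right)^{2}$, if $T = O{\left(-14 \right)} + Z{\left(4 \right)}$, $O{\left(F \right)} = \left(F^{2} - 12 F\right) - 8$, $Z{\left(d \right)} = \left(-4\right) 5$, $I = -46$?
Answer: $84100$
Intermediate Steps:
$Z{\left(d \right)} = -20$
$O{\left(F \right)} = -8 + F^{2} - 12 F$
$T = 336$ ($T = \left(-8 + \left(-14\right)^{2} - -168\right) - 20 = \left(-8 + 196 + 168\right) - 20 = 356 - 20 = 336$)
$\left(I + T\right)^{2} = \left(-46 + 336\right)^{2} = 290^{2} = 84100$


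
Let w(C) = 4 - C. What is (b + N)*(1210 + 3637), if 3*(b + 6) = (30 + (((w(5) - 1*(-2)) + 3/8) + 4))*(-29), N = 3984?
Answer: 422973455/24 ≈ 1.7624e+7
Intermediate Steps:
b = -8351/24 (b = -6 + ((30 + ((((4 - 1*5) - 1*(-2)) + 3/8) + 4))*(-29))/3 = -6 + ((30 + ((((4 - 5) + 2) + 3*(⅛)) + 4))*(-29))/3 = -6 + ((30 + (((-1 + 2) + 3/8) + 4))*(-29))/3 = -6 + ((30 + ((1 + 3/8) + 4))*(-29))/3 = -6 + ((30 + (11/8 + 4))*(-29))/3 = -6 + ((30 + 43/8)*(-29))/3 = -6 + ((283/8)*(-29))/3 = -6 + (⅓)*(-8207/8) = -6 - 8207/24 = -8351/24 ≈ -347.96)
(b + N)*(1210 + 3637) = (-8351/24 + 3984)*(1210 + 3637) = (87265/24)*4847 = 422973455/24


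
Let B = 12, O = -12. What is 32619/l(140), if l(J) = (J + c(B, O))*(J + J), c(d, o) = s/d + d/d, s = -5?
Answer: 97857/118090 ≈ 0.82866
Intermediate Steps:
c(d, o) = 1 - 5/d (c(d, o) = -5/d + d/d = -5/d + 1 = 1 - 5/d)
l(J) = 2*J*(7/12 + J) (l(J) = (J + (-5 + 12)/12)*(J + J) = (J + (1/12)*7)*(2*J) = (J + 7/12)*(2*J) = (7/12 + J)*(2*J) = 2*J*(7/12 + J))
32619/l(140) = 32619/(((⅙)*140*(7 + 12*140))) = 32619/(((⅙)*140*(7 + 1680))) = 32619/(((⅙)*140*1687)) = 32619/(118090/3) = 32619*(3/118090) = 97857/118090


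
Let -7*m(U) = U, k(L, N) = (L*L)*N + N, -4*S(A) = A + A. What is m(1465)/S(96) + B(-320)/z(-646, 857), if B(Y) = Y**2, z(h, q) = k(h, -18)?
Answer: 1828373815/420655536 ≈ 4.3465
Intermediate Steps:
S(A) = -A/2 (S(A) = -(A + A)/4 = -A/2)
k(L, N) = N + N*L**2 (k(L, N) = L**2*N + N = N*L**2 + N = N + N*L**2)
m(U) = -U/7
z(h, q) = -18 - 18*h**2 (z(h, q) = -18*(1 + h**2) = -18 - 18*h**2)
m(1465)/S(96) + B(-320)/z(-646, 857) = (-1/7*1465)/((-1/2*96)) + (-320)**2/(-18 - 18*(-646)**2) = -1465/7/(-48) + 102400/(-18 - 18*417316) = -1465/7*(-1/48) + 102400/(-18 - 7511688) = 1465/336 + 102400/(-7511706) = 1465/336 + 102400*(-1/7511706) = 1465/336 - 51200/3755853 = 1828373815/420655536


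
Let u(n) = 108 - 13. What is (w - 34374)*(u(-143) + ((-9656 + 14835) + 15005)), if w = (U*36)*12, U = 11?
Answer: -600704538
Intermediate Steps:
u(n) = 95
w = 4752 (w = (11*36)*12 = 396*12 = 4752)
(w - 34374)*(u(-143) + ((-9656 + 14835) + 15005)) = (4752 - 34374)*(95 + ((-9656 + 14835) + 15005)) = -29622*(95 + (5179 + 15005)) = -29622*(95 + 20184) = -29622*20279 = -600704538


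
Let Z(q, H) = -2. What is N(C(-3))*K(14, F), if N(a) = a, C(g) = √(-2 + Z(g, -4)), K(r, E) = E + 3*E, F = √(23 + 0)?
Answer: 8*I*√23 ≈ 38.367*I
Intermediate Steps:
F = √23 ≈ 4.7958
K(r, E) = 4*E
C(g) = 2*I (C(g) = √(-2 - 2) = √(-4) = 2*I)
N(C(-3))*K(14, F) = (2*I)*(4*√23) = 8*I*√23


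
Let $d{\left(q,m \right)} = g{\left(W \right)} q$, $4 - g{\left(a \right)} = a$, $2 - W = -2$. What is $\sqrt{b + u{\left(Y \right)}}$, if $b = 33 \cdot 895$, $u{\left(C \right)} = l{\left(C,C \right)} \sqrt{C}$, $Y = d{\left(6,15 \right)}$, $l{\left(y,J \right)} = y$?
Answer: $\sqrt{29535} \approx 171.86$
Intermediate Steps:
$W = 4$ ($W = 2 - -2 = 2 + 2 = 4$)
$g{\left(a \right)} = 4 - a$
$d{\left(q,m \right)} = 0$ ($d{\left(q,m \right)} = \left(4 - 4\right) q = 0 q = 0$)
$Y = 0$
$u{\left(C \right)} = C^{\frac{3}{2}}$ ($u{\left(C \right)} = C \sqrt{C} = C^{\frac{3}{2}}$)
$b = 29535$
$\sqrt{b + u{\left(Y \right)}} = \sqrt{29535 + 0^{\frac{3}{2}}} = \sqrt{29535 + 0} = \sqrt{29535}$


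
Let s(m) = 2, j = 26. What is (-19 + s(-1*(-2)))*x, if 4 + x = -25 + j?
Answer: 51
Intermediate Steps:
x = -3 (x = -4 + (-25 + 26) = -4 + 1 = -3)
(-19 + s(-1*(-2)))*x = (-19 + 2)*(-3) = -17*(-3) = 51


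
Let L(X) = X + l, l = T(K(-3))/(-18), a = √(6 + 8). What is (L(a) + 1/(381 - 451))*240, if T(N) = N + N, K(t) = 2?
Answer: -1192/21 + 240*√14 ≈ 841.24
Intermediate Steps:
a = √14 ≈ 3.7417
T(N) = 2*N
l = -2/9 (l = (2*2)/(-18) = 4*(-1/18) = -2/9 ≈ -0.22222)
L(X) = -2/9 + X (L(X) = X - 2/9 = -2/9 + X)
(L(a) + 1/(381 - 451))*240 = ((-2/9 + √14) + 1/(381 - 451))*240 = ((-2/9 + √14) + 1/(-70))*240 = ((-2/9 + √14) - 1/70)*240 = (-149/630 + √14)*240 = -1192/21 + 240*√14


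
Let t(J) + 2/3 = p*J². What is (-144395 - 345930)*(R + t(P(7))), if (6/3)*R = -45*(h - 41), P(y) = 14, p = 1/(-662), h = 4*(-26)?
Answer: -3176037529225/1986 ≈ -1.5992e+9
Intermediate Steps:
h = -104
p = -1/662 ≈ -0.0015106
R = 6525/2 (R = (-45*(-104 - 41))/2 = (-45*(-145))/2 = (½)*6525 = 6525/2 ≈ 3262.5)
t(J) = -⅔ - J²/662
(-144395 - 345930)*(R + t(P(7))) = (-144395 - 345930)*(6525/2 + (-⅔ - 1/662*14²)) = -490325*(6525/2 + (-⅔ - 1/662*196)) = -490325*(6525/2 + (-⅔ - 98/331)) = -490325*(6525/2 - 956/993) = -490325*6477413/1986 = -3176037529225/1986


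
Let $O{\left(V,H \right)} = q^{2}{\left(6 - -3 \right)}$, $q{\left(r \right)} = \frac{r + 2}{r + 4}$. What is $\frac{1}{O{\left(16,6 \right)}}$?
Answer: $\frac{169}{121} \approx 1.3967$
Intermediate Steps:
$q{\left(r \right)} = \frac{2 + r}{4 + r}$
$O{\left(V,H \right)} = \frac{121}{169}$ ($O{\left(V,H \right)} = \left(\frac{2 + \left(6 - -3\right)}{4 + \left(6 - -3\right)}\right)^{2} = \left(\frac{2 + \left(6 + 3\right)}{4 + \left(6 + 3\right)}\right)^{2} = \left(\frac{2 + 9}{4 + 9}\right)^{2} = \left(\frac{1}{13} \cdot 11\right)^{2} = \left(\frac{11}{13}\right)^{2} = \frac{121}{169}$)
$\frac{1}{O{\left(16,6 \right)}} = \frac{1}{\frac{121}{169}} = \frac{169}{121}$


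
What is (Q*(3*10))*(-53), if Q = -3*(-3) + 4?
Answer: -20670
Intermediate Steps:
Q = 13 (Q = 9 + 4 = 13)
(Q*(3*10))*(-53) = (13*(3*10))*(-53) = (13*30)*(-53) = 390*(-53) = -20670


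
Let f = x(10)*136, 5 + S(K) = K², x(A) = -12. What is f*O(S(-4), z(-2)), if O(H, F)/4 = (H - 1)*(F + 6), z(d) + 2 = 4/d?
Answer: -130560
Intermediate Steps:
z(d) = -2 + 4/d
S(K) = -5 + K²
O(H, F) = 4*(-1 + H)*(6 + F) (O(H, F) = 4*((H - 1)*(F + 6)) = 4*((-1 + H)*(6 + F)) = 4*(-1 + H)*(6 + F))
f = -1632 (f = -12*136 = -1632)
f*O(S(-4), z(-2)) = -1632*(-24 - 4*(-2 + 4/(-2)) + 24*(-5 + (-4)²) + 4*(-2 + 4/(-2))*(-5 + (-4)²)) = -1632*(-24 - 4*(-2 + 4*(-½)) + 24*(-5 + 16) + 4*(-2 + 4*(-½))*(-5 + 16)) = -1632*(-24 - 4*(-2 - 2) + 24*11 + 4*(-2 - 2)*11) = -1632*(-24 - 4*(-4) + 264 + 4*(-4)*11) = -1632*(-24 + 16 + 264 - 176) = -1632*80 = -130560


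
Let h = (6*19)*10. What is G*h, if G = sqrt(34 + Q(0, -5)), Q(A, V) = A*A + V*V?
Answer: 1140*sqrt(59) ≈ 8756.5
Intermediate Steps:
Q(A, V) = A**2 + V**2
G = sqrt(59) (G = sqrt(34 + (0**2 + (-5)**2)) = sqrt(34 + (0 + 25)) = sqrt(34 + 25) = sqrt(59) ≈ 7.6811)
h = 1140 (h = 114*10 = 1140)
G*h = sqrt(59)*1140 = 1140*sqrt(59)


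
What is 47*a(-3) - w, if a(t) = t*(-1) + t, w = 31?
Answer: -31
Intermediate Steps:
a(t) = 0 (a(t) = -t + t = 0)
47*a(-3) - w = 47*0 - 1*31 = 0 - 31 = -31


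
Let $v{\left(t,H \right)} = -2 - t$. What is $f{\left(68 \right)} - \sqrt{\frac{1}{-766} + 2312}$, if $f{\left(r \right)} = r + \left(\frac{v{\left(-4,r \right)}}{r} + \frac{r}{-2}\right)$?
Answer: $\frac{1157}{34} - \frac{\sqrt{1356579106}}{766} \approx -14.054$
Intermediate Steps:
$f{\left(r \right)} = \frac{r}{2} + \frac{2}{r}$ ($f{\left(r \right)} = r + \left(\frac{-2 - -4}{r} + \frac{r}{-2}\right) = r + \left(\frac{-2 + 4}{r} + r \left(- \frac{1}{2}\right)\right) = r - \left(\frac{r}{2} - \frac{2}{r}\right) = \frac{r}{2} + \frac{2}{r}$)
$f{\left(68 \right)} - \sqrt{\frac{1}{-766} + 2312} = \left(\frac{1}{2} \cdot 68 + \frac{2}{68}\right) - \sqrt{\frac{1}{-766} + 2312} = \left(34 + 2 \cdot \frac{1}{68}\right) - \sqrt{- \frac{1}{766} + 2312} = \left(34 + \frac{1}{34}\right) - \sqrt{\frac{1770991}{766}} = \frac{1157}{34} - \frac{\sqrt{1356579106}}{766}$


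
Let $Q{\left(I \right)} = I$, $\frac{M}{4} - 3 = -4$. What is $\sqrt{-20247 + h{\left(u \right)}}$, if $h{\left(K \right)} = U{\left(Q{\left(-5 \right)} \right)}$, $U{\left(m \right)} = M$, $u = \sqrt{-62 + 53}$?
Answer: $i \sqrt{20251} \approx 142.31 i$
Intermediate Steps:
$u = 3 i$ ($u = \sqrt{-9} = 3 i \approx 3.0 i$)
$M = -4$ ($M = 12 + 4 \left(-4\right) = 12 - 16 = -4$)
$U{\left(m \right)} = -4$
$h{\left(K \right)} = -4$
$\sqrt{-20247 + h{\left(u \right)}} = \sqrt{-20247 - 4} = \sqrt{-20251} = i \sqrt{20251}$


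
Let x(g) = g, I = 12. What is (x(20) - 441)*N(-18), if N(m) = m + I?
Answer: 2526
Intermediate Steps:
N(m) = 12 + m (N(m) = m + 12 = 12 + m)
(x(20) - 441)*N(-18) = (20 - 441)*(12 - 18) = -421*(-6) = 2526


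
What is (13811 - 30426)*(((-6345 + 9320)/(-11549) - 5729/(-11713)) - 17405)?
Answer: 2301082553034205/7957261 ≈ 2.8918e+8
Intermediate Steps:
(13811 - 30426)*(((-6345 + 9320)/(-11549) - 5729/(-11713)) - 17405) = -16615*((2975*(-1/11549) - 5729*(-1/11713)) - 17405) = -16615*((-2975/11549 + 337/689) - 17405) = -16615*(1842238/7957261 - 17405) = -16615*(-138494285467/7957261) = 2301082553034205/7957261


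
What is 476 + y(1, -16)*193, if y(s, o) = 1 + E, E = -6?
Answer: -489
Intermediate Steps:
y(s, o) = -5 (y(s, o) = 1 - 6 = -5)
476 + y(1, -16)*193 = 476 - 5*193 = 476 - 965 = -489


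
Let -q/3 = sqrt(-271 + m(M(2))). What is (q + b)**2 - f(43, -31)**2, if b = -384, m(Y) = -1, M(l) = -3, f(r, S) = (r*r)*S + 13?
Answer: -3283832628 + 9216*I*sqrt(17) ≈ -3.2838e+9 + 37999.0*I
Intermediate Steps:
f(r, S) = 13 + S*r**2 (f(r, S) = r**2*S + 13 = S*r**2 + 13 = 13 + S*r**2)
q = -12*I*sqrt(17) (q = -3*sqrt(-271 - 1) = -12*I*sqrt(17) ≈ -49.477*I)
(q + b)**2 - f(43, -31)**2 = (-12*I*sqrt(17) - 384)**2 - (13 - 31*43**2)**2 = (-384 - 12*I*sqrt(17))**2 - (13 - 31*1849)**2 = (-384 - 12*I*sqrt(17))**2 - (13 - 57319)**2 = (-384 - 12*I*sqrt(17))**2 - 1*(-57306)**2 = (-384 - 12*I*sqrt(17))**2 - 1*3283977636 = (-384 - 12*I*sqrt(17))**2 - 3283977636 = -3283977636 + (-384 - 12*I*sqrt(17))**2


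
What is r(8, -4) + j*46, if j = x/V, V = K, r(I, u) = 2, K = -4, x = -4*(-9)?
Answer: -412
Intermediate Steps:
x = 36
V = -4
j = -9 (j = 36/(-4) = 36*(-¼) = -9)
r(8, -4) + j*46 = 2 - 9*46 = 2 - 414 = -412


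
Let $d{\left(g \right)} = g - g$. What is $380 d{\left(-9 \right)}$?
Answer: $0$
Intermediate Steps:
$d{\left(g \right)} = 0$
$380 d{\left(-9 \right)} = 380 \cdot 0 = 0$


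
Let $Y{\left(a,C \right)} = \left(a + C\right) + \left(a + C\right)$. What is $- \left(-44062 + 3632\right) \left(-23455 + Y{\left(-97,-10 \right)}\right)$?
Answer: $-956937670$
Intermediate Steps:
$Y{\left(a,C \right)} = 2 C + 2 a$ ($Y{\left(a,C \right)} = \left(C + a\right) + \left(C + a\right) = 2 C + 2 a$)
$- \left(-44062 + 3632\right) \left(-23455 + Y{\left(-97,-10 \right)}\right) = - \left(-44062 + 3632\right) \left(-23455 + \left(2 \left(-10\right) + 2 \left(-97\right)\right)\right) = - \left(-40430\right) \left(-23455 - 214\right) = - \left(-40430\right) \left(-23669\right) = \left(-1\right) 956937670 = -956937670$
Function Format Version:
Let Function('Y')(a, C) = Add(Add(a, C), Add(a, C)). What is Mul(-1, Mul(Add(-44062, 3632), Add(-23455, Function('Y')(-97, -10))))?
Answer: -956937670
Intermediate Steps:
Function('Y')(a, C) = Add(Mul(2, C), Mul(2, a)) (Function('Y')(a, C) = Add(Add(C, a), Add(C, a)) = Add(Mul(2, C), Mul(2, a)))
Mul(-1, Mul(Add(-44062, 3632), Add(-23455, Function('Y')(-97, -10)))) = Mul(-1, Mul(Add(-44062, 3632), Add(-23455, Add(Mul(2, -10), Mul(2, -97))))) = Mul(-1, Mul(-40430, Add(-23455, Add(-20, -194)))) = Mul(-1, Mul(-40430, Add(-23455, -214))) = Mul(-1, Mul(-40430, -23669)) = Mul(-1, 956937670) = -956937670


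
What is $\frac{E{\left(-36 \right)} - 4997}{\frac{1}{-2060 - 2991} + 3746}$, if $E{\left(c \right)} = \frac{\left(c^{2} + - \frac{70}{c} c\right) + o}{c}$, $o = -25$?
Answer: $- \frac{83154613}{61923420} \approx -1.3429$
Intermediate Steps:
$E{\left(c \right)} = \frac{-95 + c^{2}}{c}$ ($E{\left(c \right)} = \frac{\left(c^{2} + - \frac{70}{c} c\right) - 25}{c} = \frac{\left(c^{2} - 70\right) - 25}{c} = \frac{\left(-70 + c^{2}\right) - 25}{c} = \frac{-95 + c^{2}}{c}$)
$\frac{E{\left(-36 \right)} - 4997}{\frac{1}{-2060 - 2991} + 3746} = \frac{\left(-36 - \frac{95}{-36}\right) - 4997}{\frac{1}{-2060 - 2991} + 3746} = \frac{\left(-36 - - \frac{95}{36}\right) - 4997}{\frac{1}{-5051} + 3746} = \frac{\left(-36 + \frac{95}{36}\right) - 4997}{- \frac{1}{5051} + 3746} = \frac{- \frac{1201}{36} - 4997}{\frac{18921045}{5051}} = \left(- \frac{181093}{36}\right) \frac{5051}{18921045} = - \frac{83154613}{61923420}$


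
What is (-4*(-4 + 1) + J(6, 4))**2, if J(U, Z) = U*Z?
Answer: 1296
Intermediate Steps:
(-4*(-4 + 1) + J(6, 4))**2 = (-4*(-4 + 1) + 6*4)**2 = (-4*(-3) + 24)**2 = (12 + 24)**2 = 36**2 = 1296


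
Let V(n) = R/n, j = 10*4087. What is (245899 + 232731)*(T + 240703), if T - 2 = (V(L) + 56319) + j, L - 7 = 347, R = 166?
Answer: 28625578050230/177 ≈ 1.6173e+11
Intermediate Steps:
L = 354 (L = 7 + 347 = 354)
j = 40870
V(n) = 166/n
T = 17202890/177 (T = 2 + ((166/354 + 56319) + 40870) = 2 + ((166*(1/354) + 56319) + 40870) = 2 + ((83/177 + 56319) + 40870) = 2 + (9968546/177 + 40870) = 2 + 17202536/177 = 17202890/177 ≈ 97192.)
(245899 + 232731)*(T + 240703) = (245899 + 232731)*(17202890/177 + 240703) = 478630*(59807321/177) = 28625578050230/177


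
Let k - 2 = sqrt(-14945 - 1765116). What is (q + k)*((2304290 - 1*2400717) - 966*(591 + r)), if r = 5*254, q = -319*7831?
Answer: 4731758985311 - 1894153*I*sqrt(1780061) ≈ 4.7318e+12 - 2.5272e+9*I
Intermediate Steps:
q = -2498089
k = 2 + I*sqrt(1780061) (k = 2 + sqrt(-14945 - 1765116) = 2 + sqrt(-1780061) = 2 + I*sqrt(1780061) ≈ 2.0 + 1334.2*I)
r = 1270
(q + k)*((2304290 - 1*2400717) - 966*(591 + r)) = (-2498089 + (2 + I*sqrt(1780061)))*((2304290 - 1*2400717) - 966*(591 + 1270)) = (-2498087 + I*sqrt(1780061))*((2304290 - 2400717) - 966*1861) = (-2498087 + I*sqrt(1780061))*(-96427 - 1797726) = (-2498087 + I*sqrt(1780061))*(-1894153) = 4731758985311 - 1894153*I*sqrt(1780061)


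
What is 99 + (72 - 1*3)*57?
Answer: 4032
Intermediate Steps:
99 + (72 - 1*3)*57 = 99 + (72 - 3)*57 = 99 + 69*57 = 99 + 3933 = 4032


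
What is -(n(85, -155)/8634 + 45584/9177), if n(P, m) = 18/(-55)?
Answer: -515388307/103759095 ≈ -4.9672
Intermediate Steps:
n(P, m) = -18/55 (n(P, m) = 18*(-1/55) = -18/55)
-(n(85, -155)/8634 + 45584/9177) = -(-18/55/8634 + 45584/9177) = -(-18/55*1/8634 + 45584*(1/9177)) = -(-3/79145 + 6512/1311) = -1*515388307/103759095 = -515388307/103759095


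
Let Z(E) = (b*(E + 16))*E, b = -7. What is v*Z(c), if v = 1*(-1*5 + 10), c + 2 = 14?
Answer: -11760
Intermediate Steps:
c = 12 (c = -2 + 14 = 12)
Z(E) = E*(-112 - 7*E) (Z(E) = (-7*(E + 16))*E = (-7*(16 + E))*E = (-112 - 7*E)*E = E*(-112 - 7*E))
v = 5 (v = 1*(-5 + 10) = 1*5 = 5)
v*Z(c) = 5*(-7*12*(16 + 12)) = 5*(-7*12*28) = 5*(-2352) = -11760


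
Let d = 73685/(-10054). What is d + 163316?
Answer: 1641905379/10054 ≈ 1.6331e+5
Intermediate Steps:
d = -73685/10054 (d = 73685*(-1/10054) = -73685/10054 ≈ -7.3289)
d + 163316 = -73685/10054 + 163316 = 1641905379/10054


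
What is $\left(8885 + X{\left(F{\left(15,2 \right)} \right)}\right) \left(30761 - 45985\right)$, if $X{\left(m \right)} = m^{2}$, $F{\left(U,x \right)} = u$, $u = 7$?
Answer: $-136011216$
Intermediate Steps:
$F{\left(U,x \right)} = 7$
$\left(8885 + X{\left(F{\left(15,2 \right)} \right)}\right) \left(30761 - 45985\right) = \left(8885 + 7^{2}\right) \left(30761 - 45985\right) = \left(8885 + 49\right) \left(-15224\right) = 8934 \left(-15224\right) = -136011216$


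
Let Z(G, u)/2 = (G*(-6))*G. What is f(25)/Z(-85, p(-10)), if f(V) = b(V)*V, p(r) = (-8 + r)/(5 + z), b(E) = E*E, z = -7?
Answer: -625/3468 ≈ -0.18022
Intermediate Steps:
b(E) = E²
p(r) = 4 - r/2 (p(r) = (-8 + r)/(5 - 7) = (-8 + r)/(-2) = (-8 + r)*(-½) = 4 - r/2)
f(V) = V³ (f(V) = V²*V = V³)
Z(G, u) = -12*G² (Z(G, u) = 2*((G*(-6))*G) = 2*((-6*G)*G) = 2*(-6*G²) = -12*G²)
f(25)/Z(-85, p(-10)) = 25³/((-12*(-85)²)) = 15625/((-12*7225)) = 15625/(-86700) = 15625*(-1/86700) = -625/3468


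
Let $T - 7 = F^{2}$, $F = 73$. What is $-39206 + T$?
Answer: $-33870$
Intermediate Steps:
$T = 5336$ ($T = 7 + 73^{2} = 7 + 5329 = 5336$)
$-39206 + T = -39206 + 5336 = -33870$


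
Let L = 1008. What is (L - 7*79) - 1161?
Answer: -706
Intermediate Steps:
(L - 7*79) - 1161 = (1008 - 7*79) - 1161 = (1008 - 553) - 1161 = 455 - 1161 = -706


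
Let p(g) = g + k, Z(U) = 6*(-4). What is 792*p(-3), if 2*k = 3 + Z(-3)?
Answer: -10692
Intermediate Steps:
Z(U) = -24
k = -21/2 (k = (3 - 24)/2 = (½)*(-21) = -21/2 ≈ -10.500)
p(g) = -21/2 + g (p(g) = g - 21/2 = -21/2 + g)
792*p(-3) = 792*(-21/2 - 3) = 792*(-27/2) = -10692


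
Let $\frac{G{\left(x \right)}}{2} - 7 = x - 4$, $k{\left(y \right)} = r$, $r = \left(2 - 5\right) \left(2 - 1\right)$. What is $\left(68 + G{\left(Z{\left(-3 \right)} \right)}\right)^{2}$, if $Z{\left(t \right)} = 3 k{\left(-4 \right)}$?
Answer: $3136$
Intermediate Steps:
$r = -3$ ($r = \left(-3\right) 1 = -3$)
$k{\left(y \right)} = -3$
$Z{\left(t \right)} = -9$ ($Z{\left(t \right)} = 3 \left(-3\right) = -9$)
$G{\left(x \right)} = 6 + 2 x$ ($G{\left(x \right)} = 14 + 2 \left(x - 4\right) = 14 + 2 \left(-4 + x\right) = 14 + \left(-8 + 2 x\right) = 6 + 2 x$)
$\left(68 + G{\left(Z{\left(-3 \right)} \right)}\right)^{2} = \left(68 + \left(6 + 2 \left(-9\right)\right)\right)^{2} = \left(68 + \left(6 - 18\right)\right)^{2} = \left(68 - 12\right)^{2} = 56^{2} = 3136$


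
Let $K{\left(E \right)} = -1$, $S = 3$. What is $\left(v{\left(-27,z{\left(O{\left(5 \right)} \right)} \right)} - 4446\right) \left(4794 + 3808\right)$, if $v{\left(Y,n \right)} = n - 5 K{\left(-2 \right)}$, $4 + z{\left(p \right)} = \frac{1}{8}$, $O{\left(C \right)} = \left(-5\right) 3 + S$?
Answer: $- \frac{152939259}{4} \approx -3.8235 \cdot 10^{7}$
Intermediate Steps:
$O{\left(C \right)} = -12$ ($O{\left(C \right)} = \left(-5\right) 3 + 3 = -15 + 3 = -12$)
$z{\left(p \right)} = - \frac{31}{8}$ ($z{\left(p \right)} = -4 + \frac{1}{8} = - \frac{31}{8}$)
$v{\left(Y,n \right)} = 5 + n$ ($v{\left(Y,n \right)} = n - -5 = n + 5 = 5 + n$)
$\left(v{\left(-27,z{\left(O{\left(5 \right)} \right)} \right)} - 4446\right) \left(4794 + 3808\right) = \left(\left(5 - \frac{31}{8}\right) - 4446\right) \left(4794 + 3808\right) = \left(\frac{9}{8} - 4446\right) 8602 = \left(- \frac{35559}{8}\right) 8602 = - \frac{152939259}{4}$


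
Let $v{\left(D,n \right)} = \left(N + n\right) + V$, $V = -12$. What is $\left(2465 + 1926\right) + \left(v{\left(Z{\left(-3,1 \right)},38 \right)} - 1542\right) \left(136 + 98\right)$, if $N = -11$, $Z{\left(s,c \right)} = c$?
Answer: $-352927$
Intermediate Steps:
$v{\left(D,n \right)} = -23 + n$ ($v{\left(D,n \right)} = \left(-11 + n\right) - 12 = -23 + n$)
$\left(2465 + 1926\right) + \left(v{\left(Z{\left(-3,1 \right)},38 \right)} - 1542\right) \left(136 + 98\right) = \left(2465 + 1926\right) + \left(\left(-23 + 38\right) - 1542\right) \left(136 + 98\right) = 4391 + \left(15 - 1542\right) 234 = 4391 - 357318 = -352927$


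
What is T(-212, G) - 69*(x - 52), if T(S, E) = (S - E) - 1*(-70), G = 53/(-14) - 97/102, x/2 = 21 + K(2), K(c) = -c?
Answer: 295859/357 ≈ 828.74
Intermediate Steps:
x = 38 (x = 2*(21 - 1*2) = 2*(21 - 2) = 2*19 = 38)
G = -1691/357 (G = 53*(-1/14) - 97*1/102 = -53/14 - 97/102 = -1691/357 ≈ -4.7367)
T(S, E) = 70 + S - E (T(S, E) = (S - E) + 70 = 70 + S - E)
T(-212, G) - 69*(x - 52) = (70 - 212 - 1*(-1691/357)) - 69*(38 - 52) = (70 - 212 + 1691/357) - 69*(-14) = -49003/357 - 1*(-966) = -49003/357 + 966 = 295859/357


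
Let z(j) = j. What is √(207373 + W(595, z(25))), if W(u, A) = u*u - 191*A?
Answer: 3*√61847 ≈ 746.07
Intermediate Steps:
W(u, A) = u² - 191*A
√(207373 + W(595, z(25))) = √(207373 + (595² - 191*25)) = √(207373 + (354025 - 4775)) = √(207373 + 349250) = √556623 = 3*√61847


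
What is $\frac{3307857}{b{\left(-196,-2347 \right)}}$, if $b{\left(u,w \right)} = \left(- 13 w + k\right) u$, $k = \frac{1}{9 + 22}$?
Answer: $- \frac{14649081}{26483576} \approx -0.55314$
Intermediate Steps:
$k = \frac{1}{31} \approx 0.032258$
$b{\left(u,w \right)} = u \left(\frac{1}{31} - 13 w\right)$ ($b{\left(u,w \right)} = \left(- 13 w + \frac{1}{31}\right) u = \left(\frac{1}{31} - 13 w\right) u = u \left(\frac{1}{31} - 13 w\right)$)
$\frac{3307857}{b{\left(-196,-2347 \right)}} = \frac{3307857}{\frac{1}{31} \left(-196\right) \left(1 - -945841\right)} = \frac{3307857}{\frac{1}{31} \left(-196\right) \left(1 + 945841\right)} = \frac{3307857}{\frac{1}{31} \left(-196\right) 945842} = \frac{3307857}{- \frac{185385032}{31}} = 3307857 \left(- \frac{31}{185385032}\right) = - \frac{14649081}{26483576}$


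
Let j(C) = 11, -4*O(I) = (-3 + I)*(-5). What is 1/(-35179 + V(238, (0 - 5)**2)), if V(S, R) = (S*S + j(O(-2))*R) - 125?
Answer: 1/21615 ≈ 4.6264e-5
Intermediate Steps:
O(I) = -15/4 + 5*I/4 (O(I) = -(-3 + I)*(-5)/4 = -(15 - 5*I)/4 = -15/4 + 5*I/4)
V(S, R) = -125 + S**2 + 11*R (V(S, R) = (S*S + 11*R) - 125 = (S**2 + 11*R) - 125 = -125 + S**2 + 11*R)
1/(-35179 + V(238, (0 - 5)**2)) = 1/(-35179 + (-125 + 238**2 + 11*(0 - 5)**2)) = 1/(-35179 + (-125 + 56644 + 11*(-5)**2)) = 1/(-35179 + (-125 + 56644 + 11*25)) = 1/(-35179 + (-125 + 56644 + 275)) = 1/(-35179 + 56794) = 1/21615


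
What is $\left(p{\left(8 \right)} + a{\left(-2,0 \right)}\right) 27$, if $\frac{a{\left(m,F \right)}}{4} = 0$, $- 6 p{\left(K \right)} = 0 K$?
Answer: $0$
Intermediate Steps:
$p{\left(K \right)} = 0$ ($p{\left(K \right)} = - \frac{0 K}{6} = \left(- \frac{1}{6}\right) 0 = 0$)
$a{\left(m,F \right)} = 0$ ($a{\left(m,F \right)} = 4 \cdot 0 = 0$)
$\left(p{\left(8 \right)} + a{\left(-2,0 \right)}\right) 27 = \left(0 + 0\right) 27 = 0 \cdot 27 = 0$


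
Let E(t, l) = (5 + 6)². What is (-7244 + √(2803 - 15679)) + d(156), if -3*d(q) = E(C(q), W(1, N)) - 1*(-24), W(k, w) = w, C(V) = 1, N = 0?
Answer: -21877/3 + 2*I*√3219 ≈ -7292.3 + 113.47*I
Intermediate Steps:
E(t, l) = 121 (E(t, l) = 11² = 121)
d(q) = -145/3 (d(q) = -(121 - 1*(-24))/3 = -(121 + 24)/3 = -⅓*145 = -145/3)
(-7244 + √(2803 - 15679)) + d(156) = (-7244 + √(2803 - 15679)) - 145/3 = (-7244 + √(-12876)) - 145/3 = (-7244 + 2*I*√3219) - 145/3 = -21877/3 + 2*I*√3219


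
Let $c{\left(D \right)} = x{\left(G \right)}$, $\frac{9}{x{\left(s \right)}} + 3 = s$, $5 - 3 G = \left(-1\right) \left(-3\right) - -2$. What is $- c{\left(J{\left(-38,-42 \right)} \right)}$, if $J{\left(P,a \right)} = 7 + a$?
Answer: $3$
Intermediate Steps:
$G = 0$ ($G = \frac{5}{3} - \frac{\left(-1\right) \left(-3\right) - -2}{3} = \frac{5}{3} - \frac{3 + 2}{3} = \frac{5}{3} - \frac{5}{3} = 0$)
$x{\left(s \right)} = \frac{9}{-3 + s}$
$c{\left(D \right)} = -3$ ($c{\left(D \right)} = \frac{9}{-3 + 0} = \frac{9}{-3} = 9 \left(- \frac{1}{3}\right) = -3$)
$- c{\left(J{\left(-38,-42 \right)} \right)} = \left(-1\right) \left(-3\right) = 3$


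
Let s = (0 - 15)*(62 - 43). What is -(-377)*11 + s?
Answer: 3862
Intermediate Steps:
s = -285 (s = -15*19 = -285)
-(-377)*11 + s = -(-377)*11 - 285 = -29*(-143) - 285 = 4147 - 285 = 3862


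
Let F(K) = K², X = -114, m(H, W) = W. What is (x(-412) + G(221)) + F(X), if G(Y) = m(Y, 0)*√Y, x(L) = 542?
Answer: 13538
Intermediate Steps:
G(Y) = 0 (G(Y) = 0*√Y = 0)
(x(-412) + G(221)) + F(X) = (542 + 0) + (-114)² = 542 + 12996 = 13538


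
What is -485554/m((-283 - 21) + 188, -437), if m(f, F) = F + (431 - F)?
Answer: -485554/431 ≈ -1126.6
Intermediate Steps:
m(f, F) = 431
-485554/m((-283 - 21) + 188, -437) = -485554/431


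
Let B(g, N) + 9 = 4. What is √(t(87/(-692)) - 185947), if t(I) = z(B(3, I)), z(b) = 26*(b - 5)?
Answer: I*√186207 ≈ 431.52*I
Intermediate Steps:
B(g, N) = -5 (B(g, N) = -9 + 4 = -5)
z(b) = -130 + 26*b (z(b) = 26*(-5 + b) = -130 + 26*b)
t(I) = -260 (t(I) = -130 + 26*(-5) = -130 - 130 = -260)
√(t(87/(-692)) - 185947) = √(-260 - 185947) = √(-186207) = I*√186207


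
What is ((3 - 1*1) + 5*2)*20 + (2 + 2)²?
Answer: 256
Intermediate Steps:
((3 - 1*1) + 5*2)*20 + (2 + 2)² = ((3 - 1) + 10)*20 + 4² = (2 + 10)*20 + 16 = 12*20 + 16 = 240 + 16 = 256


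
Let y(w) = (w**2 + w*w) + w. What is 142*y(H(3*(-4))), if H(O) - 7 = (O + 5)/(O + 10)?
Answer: 32802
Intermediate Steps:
H(O) = 7 + (5 + O)/(10 + O) (H(O) = 7 + (O + 5)/(O + 10) = 7 + (5 + O)/(10 + O))
y(w) = w + 2*w**2 (y(w) = (w**2 + w**2) + w = 2*w**2 + w = w + 2*w**2)
142*y(H(3*(-4))) = 142*(((75 + 8*(3*(-4)))/(10 + 3*(-4)))*(1 + 2*((75 + 8*(3*(-4)))/(10 + 3*(-4))))) = 142*(((75 + 8*(-12))/(10 - 12))*(1 + 2*((75 + 8*(-12))/(10 - 12)))) = 142*(((75 - 96)/(-2))*(1 + 2*((75 - 96)/(-2)))) = 142*((-1/2*(-21))*(1 + 2*(-1/2*(-21)))) = 142*(21*(1 + 2*(21/2))/2) = 142*(21*(1 + 21)/2) = 142*((21/2)*22) = 142*231 = 32802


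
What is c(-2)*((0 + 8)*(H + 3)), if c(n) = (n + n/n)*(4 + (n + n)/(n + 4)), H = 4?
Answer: -112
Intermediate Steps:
c(n) = (1 + n)*(4 + 2*n/(4 + n)) (c(n) = (n + 1)*(4 + (2*n)/(4 + n)) = (1 + n)*(4 + 2*n/(4 + n)))
c(-2)*((0 + 8)*(H + 3)) = (2*(8 + 3*(-2)² + 11*(-2))/(4 - 2))*((0 + 8)*(4 + 3)) = (2*(8 + 3*4 - 22)/2)*(8*7) = (2*(½)*(8 + 12 - 22))*56 = (2*(½)*(-2))*56 = -2*56 = -112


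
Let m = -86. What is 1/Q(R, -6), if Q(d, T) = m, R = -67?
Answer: -1/86 ≈ -0.011628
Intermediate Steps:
Q(d, T) = -86
1/Q(R, -6) = 1/(-86) = -1/86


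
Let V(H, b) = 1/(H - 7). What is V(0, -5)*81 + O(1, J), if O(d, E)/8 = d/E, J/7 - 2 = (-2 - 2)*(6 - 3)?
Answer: -409/35 ≈ -11.686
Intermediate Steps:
J = -70 (J = 14 + 7*((-2 - 2)*(6 - 3)) = 14 + 7*(-4*3) = 14 + 7*(-12) = 14 - 84 = -70)
V(H, b) = 1/(-7 + H)
O(d, E) = 8*d/E (O(d, E) = 8*(d/E) = 8*d/E)
V(0, -5)*81 + O(1, J) = 81/(-7 + 0) + 8*1/(-70) = 81/(-7) + 8*1*(-1/70) = -1/7*81 - 4/35 = -81/7 - 4/35 = -409/35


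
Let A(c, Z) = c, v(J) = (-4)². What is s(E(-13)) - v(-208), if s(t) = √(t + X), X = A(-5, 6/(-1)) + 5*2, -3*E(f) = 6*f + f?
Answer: -16 + √318/3 ≈ -10.056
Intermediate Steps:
E(f) = -7*f/3 (E(f) = -(6*f + f)/3 = -7*f/3)
v(J) = 16
X = 5 (X = -5 + 5*2 = -5 + 10 = 5)
s(t) = √(5 + t) (s(t) = √(t + 5) = √(5 + t))
s(E(-13)) - v(-208) = √(5 - 7/3*(-13)) - 1*16 = √(5 + 91/3) - 16 = √(106/3) - 16 = √318/3 - 16 = -16 + √318/3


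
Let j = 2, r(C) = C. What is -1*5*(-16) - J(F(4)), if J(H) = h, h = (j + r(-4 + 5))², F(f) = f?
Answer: 71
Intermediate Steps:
h = 9 (h = (2 + (-4 + 5))² = (2 + 1)² = 3² = 9)
J(H) = 9
-1*5*(-16) - J(F(4)) = -1*5*(-16) - 1*9 = -5*(-16) - 9 = 80 - 9 = 71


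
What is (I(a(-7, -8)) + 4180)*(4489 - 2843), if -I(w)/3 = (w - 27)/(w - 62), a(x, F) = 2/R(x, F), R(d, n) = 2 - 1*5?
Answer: 646541393/94 ≈ 6.8781e+6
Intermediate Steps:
R(d, n) = -3 (R(d, n) = 2 - 5 = -3)
a(x, F) = -⅔ (a(x, F) = 2/(-3) = 2*(-⅓) = -⅔)
I(w) = -3*(-27 + w)/(-62 + w) (I(w) = -3*(w - 27)/(w - 62) = -3*(-27 + w)/(-62 + w))
(I(a(-7, -8)) + 4180)*(4489 - 2843) = (3*(27 - 1*(-⅔))/(-62 - ⅔) + 4180)*(4489 - 2843) = (3*(27 + ⅔)/(-188/3) + 4180)*1646 = (3*(-3/188)*(83/3) + 4180)*1646 = (-249/188 + 4180)*1646 = (785591/188)*1646 = 646541393/94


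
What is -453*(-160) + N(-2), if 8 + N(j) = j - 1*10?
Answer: 72460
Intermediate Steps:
N(j) = -18 + j (N(j) = -8 + (j - 1*10) = -8 + (j - 10) = -8 + (-10 + j) = -18 + j)
-453*(-160) + N(-2) = -453*(-160) + (-18 - 2) = 72480 - 20 = 72460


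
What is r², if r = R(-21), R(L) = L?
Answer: 441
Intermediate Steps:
r = -21
r² = (-21)² = 441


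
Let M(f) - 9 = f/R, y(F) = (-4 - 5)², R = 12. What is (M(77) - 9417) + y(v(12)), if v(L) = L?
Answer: -111847/12 ≈ -9320.6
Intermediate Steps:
y(F) = 81 (y(F) = (-9)² = 81)
M(f) = 9 + f/12
(M(77) - 9417) + y(v(12)) = ((9 + (1/12)*77) - 9417) + 81 = ((9 + 77/12) - 9417) + 81 = (185/12 - 9417) + 81 = -112819/12 + 81 = -111847/12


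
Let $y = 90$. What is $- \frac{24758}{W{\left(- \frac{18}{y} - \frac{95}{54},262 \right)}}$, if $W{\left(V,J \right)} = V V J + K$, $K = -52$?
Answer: $- \frac{902429100}{34763771} \approx -25.959$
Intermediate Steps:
$W{\left(V,J \right)} = -52 + J V^{2}$ ($W{\left(V,J \right)} = V V J - 52 = V^{2} J - 52 = J V^{2} - 52 = -52 + J V^{2}$)
$- \frac{24758}{W{\left(- \frac{18}{y} - \frac{95}{54},262 \right)}} = - \frac{24758}{-52 + 262 \left(- \frac{18}{90} - \frac{95}{54}\right)^{2}} = - \frac{24758}{-52 + 262 \left(\left(-18\right) \frac{1}{90} - \frac{95}{54}\right)^{2}} = - \frac{24758}{-52 + 262 \left(- \frac{1}{5} - \frac{95}{54}\right)^{2}} = - \frac{24758}{-52 + 262 \left(- \frac{529}{270}\right)^{2}} = - \frac{24758}{-52 + 262 \cdot \frac{279841}{72900}} = - \frac{24758}{-52 + \frac{36659171}{36450}} = - \frac{24758}{\frac{34763771}{36450}} = \left(-24758\right) \frac{36450}{34763771} = - \frac{902429100}{34763771}$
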